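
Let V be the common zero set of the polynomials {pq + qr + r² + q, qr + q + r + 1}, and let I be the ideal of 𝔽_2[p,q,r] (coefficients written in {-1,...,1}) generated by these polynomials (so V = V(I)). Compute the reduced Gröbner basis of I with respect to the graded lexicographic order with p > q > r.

This is the nonlinear analogue of row-reducing a linear system.

f_1 = pq + qr + r² + q, LT = pq.
f_2 = qr + q + r + 1, LT = qr.

S(f_1,f_2): lcm = pqr. S = qr² + r³ + pq + pr + qr + p.
  leading term qr²: subtract (r)·f_2 from qr² + r³ + pq + pr + qr + p → r³ + pq + pr + r² + p + r
  leading term r³: no divisor's leading term divides it; move r³ to the remainder.
  leading term pq: subtract (1)·f_1 from pq + pr + r² + p + r → pr + qr + p + q + r
  leading term pr: no divisor's leading term divides it; move pr to the remainder.
  leading term qr: subtract (1)·f_2 from qr + p + q + r → p + 1
  leading term p: no divisor's leading term divides it; move p to the remainder.
  leading term 1: no divisor's leading term divides it; move 1 to the remainder.
  remainder r³ + pr + p + 1 ≠ 0; add g_3 = r³ + pr + p + 1 to the basis.

The other S-polynomials (S(f_1,g_3), S(f_2,g_3)) all reduce to 0 modulo the current basis, so we have a Gröbner basis.

G = {r³ + pr + p + 1, pq + r² + r + 1, qr + q + r + 1}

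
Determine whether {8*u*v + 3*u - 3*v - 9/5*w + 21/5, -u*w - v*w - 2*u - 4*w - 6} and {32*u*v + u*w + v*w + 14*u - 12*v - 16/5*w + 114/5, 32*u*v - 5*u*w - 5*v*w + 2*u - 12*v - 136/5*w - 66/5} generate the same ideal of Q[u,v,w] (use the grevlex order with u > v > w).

For a fixed monomial order, each ideal has a unique reduced Gröbner basis; comparing bases decides equality.
Buchberger on the first generating set:
f_1 = 8*u*v + 3*u - 3*v - 9/5*w + 21/5, LT = u*v.
f_2 = -u*w - v*w - 2*u - 4*w - 6, LT = u*w.

S(f_1,f_2): lcm = u*v*w. S = -v**2*w - 2*u*v + 3/8*u*w - 35/8*v*w - 9/40*w**2 - 6*v + 21/40*w.
  leading term v**2*w: no divisor's leading term divides it; move -v**2*w to the remainder.
  leading term u*v: subtract (-1/4)·f_1 from -2*u*v + 3/8*u*w - 35/8*v*w - 9/40*w**2 - 6*v + 21/40*w → 3/8*u*w - 35/8*v*w - 9/40*w**2 + 3/4*u - 27/4*v + 3/40*w + 21/20
  leading term u*w: subtract (-3/8)·f_2 from 3/8*u*w - 35/8*v*w - 9/40*w**2 + 3/4*u - 27/4*v + 3/40*w + 21/20 → -19/4*v*w - 9/40*w**2 - 27/4*v - 57/40*w - 6/5
  leading term v*w: no divisor's leading term divides it; move -19/4*v*w to the remainder.
  leading term w**2: no divisor's leading term divides it; move -9/40*w**2 to the remainder.
  leading term v: no divisor's leading term divides it; move -27/4*v to the remainder.
  leading term w: no divisor's leading term divides it; move -57/40*w to the remainder.
  leading term 1: no divisor's leading term divides it; move -6/5 to the remainder.
  remainder -v**2*w - 19/4*v*w - 9/40*w**2 - 27/4*v - 57/40*w - 6/5 ≠ 0; add g_3 = -v**2*w - 19/4*v*w - 9/40*w**2 - 27/4*v - 57/40*w - 6/5 to the basis.

The other S-polynomials (S(f_1,g_3), S(f_2,g_3)) all reduce to 0 modulo the current basis, so we have a Gröbner basis.
Inter-reduce: drop elements whose leading term is divisible by another's, tail-reduce, and make monic.
Reduced Gröbner basis: {v**2*w + 19/4*v*w + 9/40*w**2 + 27/4*v + 57/40*w + 6/5, u*v + 3/8*u - 3/8*v - 9/40*w + 21/40, u*w + v*w + 2*u + 4*w + 6}.

Buchberger on the second generating set:
h_1 = 32*u*v + u*w + v*w + 14*u - 12*v - 16/5*w + 114/5, LT = u*v.
h_2 = 32*u*v - 5*u*w - 5*v*w + 2*u - 12*v - 136/5*w - 66/5, LT = u*v.

S(h_1,h_2): lcm = u*v. S = 3/16*u*w + 3/16*v*w + 3/8*u + 3/4*w + 9/8.
  leading term u*w: no divisor's leading term divides it; move 3/16*u*w to the remainder.
  leading term v*w: no divisor's leading term divides it; move 3/16*v*w to the remainder.
  leading term u: no divisor's leading term divides it; move 3/8*u to the remainder.
  leading term w: no divisor's leading term divides it; move 3/4*w to the remainder.
  leading term 1: no divisor's leading term divides it; move 9/8 to the remainder.
  remainder 3/16*u*w + 3/16*v*w + 3/8*u + 3/4*w + 9/8 ≠ 0; add k_3 = 3/16*u*w + 3/16*v*w + 3/8*u + 3/4*w + 9/8 to the basis.

S(h_1,k_3): lcm = u*v*w. S = -v**2*w + 1/32*u*w**2 + 1/32*v*w**2 - 2*u*v + 7/16*u*w - 35/8*v*w - 1/10*w**2 - 6*v + 57/80*w.
  leading term v**2*w: no divisor's leading term divides it; move -v**2*w to the remainder.
  leading term u*w**2: subtract (1/6*w)·k_3 from 1/32*u*w**2 + 1/32*v*w**2 - 2*u*v + 7/16*u*w - 35/8*v*w - 1/10*w**2 - 6*v + 57/80*w → -2*u*v + 3/8*u*w - 35/8*v*w - 9/40*w**2 - 6*v + 21/40*w
  leading term u*v: subtract (-1/16)·h_1 from -2*u*v + 3/8*u*w - 35/8*v*w - 9/40*w**2 - 6*v + 21/40*w → 7/16*u*w - 69/16*v*w - 9/40*w**2 + 7/8*u - 27/4*v + 13/40*w + 57/40
  leading term u*w: subtract (7/3)·k_3 from 7/16*u*w - 69/16*v*w - 9/40*w**2 + 7/8*u - 27/4*v + 13/40*w + 57/40 → -19/4*v*w - 9/40*w**2 - 27/4*v - 57/40*w - 6/5
  leading term v*w: no divisor's leading term divides it; move -19/4*v*w to the remainder.
  leading term w**2: no divisor's leading term divides it; move -9/40*w**2 to the remainder.
  leading term v: no divisor's leading term divides it; move -27/4*v to the remainder.
  leading term w: no divisor's leading term divides it; move -57/40*w to the remainder.
  leading term 1: no divisor's leading term divides it; move -6/5 to the remainder.
  remainder -v**2*w - 19/4*v*w - 9/40*w**2 - 27/4*v - 57/40*w - 6/5 ≠ 0; add k_4 = -v**2*w - 19/4*v*w - 9/40*w**2 - 27/4*v - 57/40*w - 6/5 to the basis.

The other S-polynomials (S(h_2,k_3), S(h_1,k_4), S(h_2,k_4), S(k_3,k_4)) all reduce to 0 modulo the current basis, so we have a Gröbner basis.
Inter-reduce: drop elements whose leading term is divisible by another's, tail-reduce, and make monic.
Reduced Gröbner basis: {v**2*w + 19/4*v*w + 9/40*w**2 + 27/4*v + 57/40*w + 6/5, u*v + 3/8*u - 3/8*v - 9/40*w + 21/40, u*w + v*w + 2*u + 4*w + 6}.

The two bases agree; hence the ideals are identical.

Yes, the ideals are equal.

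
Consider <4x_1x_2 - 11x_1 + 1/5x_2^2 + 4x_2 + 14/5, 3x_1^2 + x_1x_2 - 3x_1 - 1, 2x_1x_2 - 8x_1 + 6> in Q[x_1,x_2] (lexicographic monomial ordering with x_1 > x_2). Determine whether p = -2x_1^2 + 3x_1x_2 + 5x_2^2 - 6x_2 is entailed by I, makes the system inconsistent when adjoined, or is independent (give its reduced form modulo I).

First compute the reduced Gröbner basis of I by Buchberger's algorithm.
f_1 = 4x_1x_2 - 11x_1 + 1/5x_2^2 + 4x_2 + 14/5, LT = x_1x_2.
f_2 = 3x_1^2 + x_1x_2 - 3x_1 - 1, LT = x_1^2.
f_3 = 2x_1x_2 - 8x_1 + 6, LT = x_1x_2.

S(f_1,f_2): lcm = x_1^2x_2. S = -11/4x_1^2 - 17/60x_1x_2^2 + 2x_1x_2 + 7/10x_1 + 1/3x_2.
  leading term x_1^2: subtract (-11/12)·f_2 from -11/4x_1^2 - 17/60x_1x_2^2 + 2x_1x_2 + 7/10x_1 + 1/3x_2 → -17/60x_1x_2^2 + 35/12x_1x_2 - 41/20x_1 + 1/3x_2 - 11/12
  leading term x_1x_2^2: subtract (-17/240x_2)·f_1 from -17/60x_1x_2^2 + 35/12x_1x_2 - 41/20x_1 + 1/3x_2 - 11/12 → 171/80x_1x_2 - 41/20x_1 + 17/1200x_2^3 + 17/60x_2^2 + 319/600x_2 - 11/12
  leading term x_1x_2: subtract (171/320)·f_1 from 171/80x_1x_2 - 41/20x_1 + 17/1200x_2^3 + 17/60x_2^2 + 319/600x_2 - 11/12 → 245/64x_1 + 17/1200x_2^3 + 847/4800x_2^2 - 1927/1200x_2 - 5791/2400
  leading term x_1: no divisor's leading term divides it; move 245/64x_1 to the remainder.
  leading term x_2^3: no divisor's leading term divides it; move 17/1200x_2^3 to the remainder.
  leading term x_2^2: no divisor's leading term divides it; move 847/4800x_2^2 to the remainder.
  leading term x_2: no divisor's leading term divides it; move -1927/1200x_2 to the remainder.
  leading term 1: no divisor's leading term divides it; move -5791/2400 to the remainder.
  remainder 245/64x_1 + 17/1200x_2^3 + 847/4800x_2^2 - 1927/1200x_2 - 5791/2400 ≠ 0; add h_4 = 245/64x_1 + 17/1200x_2^3 + 847/4800x_2^2 - 1927/1200x_2 - 5791/2400 to the basis.

S(f_1,f_3): lcm = x_1x_2. S = 5/4x_1 + 1/20x_2^2 + x_2 - 23/10.
  leading term x_1: subtract (16/49)·h_4 from 5/4x_1 + 1/20x_2^2 + x_2 - 23/10 → -17/3675x_2^3 - 4/525x_2^2 + 5602/3675x_2 - 5557/3675
  leading term x_2^3: no divisor's leading term divides it; move -17/3675x_2^3 to the remainder.
  leading term x_2^2: no divisor's leading term divides it; move -4/525x_2^2 to the remainder.
  leading term x_2: no divisor's leading term divides it; move 5602/3675x_2 to the remainder.
  leading term 1: no divisor's leading term divides it; move -5557/3675 to the remainder.
  remainder -17/3675x_2^3 - 4/525x_2^2 + 5602/3675x_2 - 5557/3675 ≠ 0; add h_5 = -17/3675x_2^3 - 4/525x_2^2 + 5602/3675x_2 - 5557/3675 to the basis.

S(f_2,f_3): lcm = x_1^2x_2. S = 4x_1^2 + 1/3x_1x_2^2 - x_1x_2 - 3x_1 - 1/3x_2.
  leading term x_1^2: subtract (4/3)·f_2 from 4x_1^2 + 1/3x_1x_2^2 - x_1x_2 - 3x_1 - 1/3x_2 → 1/3x_1x_2^2 - 7/3x_1x_2 + x_1 - 1/3x_2 + 4/3
  leading term x_1x_2^2: subtract (1/12x_2)·f_1 from 1/3x_1x_2^2 - 7/3x_1x_2 + x_1 - 1/3x_2 + 4/3 → -17/12x_1x_2 + x_1 - 1/60x_2^3 - 1/3x_2^2 - 17/30x_2 + 4/3
  leading term x_1x_2: subtract (-17/48)·f_1 from -17/12x_1x_2 + x_1 - 1/60x_2^3 - 1/3x_2^2 - 17/30x_2 + 4/3 → -139/48x_1 - 1/60x_2^3 - 21/80x_2^2 + 17/20x_2 + 93/40
  leading term x_1: subtract (-556/735)·h_4 from -139/48x_1 - 1/60x_2^3 - 21/80x_2^2 + 17/20x_2 + 93/40 → -328/55125x_2^3 - 1016/7875x_2^2 - 20107/55125x_2 + 27547/55125
  leading term x_2^3: subtract (328/255)·h_5 from -328/55125x_2^3 - 1016/7875x_2^2 - 20107/55125x_2 + 27547/55125 → -152/1275x_2^2 - 593/255x_2 + 1039/425
  leading term x_2^2: no divisor's leading term divides it; move -152/1275x_2^2 to the remainder.
  leading term x_2: no divisor's leading term divides it; move -593/255x_2 to the remainder.
  leading term 1: no divisor's leading term divides it; move 1039/425 to the remainder.
  remainder -152/1275x_2^2 - 593/255x_2 + 1039/425 ≠ 0; add h_6 = -152/1275x_2^2 - 593/255x_2 + 1039/425 to the basis.

S(f_1,h_4): lcm = x_1x_2. S = -11/4x_1 - 68/18375x_2^4 - 121/2625x_2^3 + 34507/73500x_2^2 + 29957/18375x_2 + 7/10.
  leading term x_1: subtract (-176/245)·h_4 from -11/4x_1 - 68/18375x_2^4 - 121/2625x_2^3 + 34507/73500x_2^2 + 29957/18375x_2 + 7/10 → -68/18375x_2^4 - 44/1225x_2^3 + 3652/6125x_2^2 + 584/1225x_2 - 18988/18375
  leading term x_2^4: subtract (4/5x_2)·h_5 from -68/18375x_2^4 - 44/1225x_2^3 + 3652/6125x_2^2 + 584/1225x_2 - 18988/18375 → -548/18375x_2^3 - 1636/2625x_2^2 + 30988/18375x_2 - 18988/18375
  leading term x_2^3: subtract (548/85)·h_5 from -548/18375x_2^3 - 1636/2625x_2^2 + 30988/18375x_2 - 18988/18375 → -244/425x_2^2 - 692/85x_2 + 3704/425
  leading term x_2^2: subtract (183/38)·h_6 from -244/425x_2^2 - 692/85x_2 + 3704/425 → 581/190x_2 - 581/190
  leading term x_2: no divisor's leading term divides it; move 581/190x_2 to the remainder.
  leading term 1: no divisor's leading term divides it; move -581/190 to the remainder.
  remainder 581/190x_2 - 581/190 ≠ 0; add h_7 = 581/190x_2 - 581/190 to the basis.

The other S-polynomials (S(f_2,h_4), S(f_3,h_4), S(f_1,h_5), S(f_2,h_5), S(f_3,h_5), S(h_4,h_5), S(f_1,h_6), S(f_2,h_6), S(f_3,h_6), S(h_4,h_6), S(h_5,h_6), S(f_1,h_7), S(f_2,h_7), S(f_3,h_7), S(h_4,h_7), S(h_5,h_7), S(h_6,h_7)) all reduce to 0 modulo the current basis, so we have a Gröbner basis.
Inter-reduce: drop elements whose leading term is divisible by another's, tail-reduce, and make monic.
Reduced Gröbner basis: {x_1 - 1, x_2 - 1}.
Label its elements g_1 = x_1 - 1, g_2 = x_2 - 1.

Reduce p = -2x_1^2 + 3x_1x_2 + 5x_2^2 - 6x_2 modulo G:
  leading term x_1^2: subtract (-2x_1)·g_1 from -2x_1^2 + 3x_1x_2 + 5x_2^2 - 6x_2 → 3x_1x_2 - 2x_1 + 5x_2^2 - 6x_2
  leading term x_1x_2: subtract (3x_2)·g_1 from 3x_1x_2 - 2x_1 + 5x_2^2 - 6x_2 → -2x_1 + 5x_2^2 - 3x_2
  leading term x_1: subtract (-2)·g_1 from -2x_1 + 5x_2^2 - 3x_2 → 5x_2^2 - 3x_2 - 2
  leading term x_2^2: subtract (5x_2)·g_2 from 5x_2^2 - 3x_2 - 2 → 2x_2 - 2
  leading term x_2: subtract (2)·g_2 from 2x_2 - 2 → 0
  normal form = 0.
Since the normal form is 0, p ∈ I.

Ideal membership is decidable via reduction modulo a Gröbner basis.

-2x_1^2 + 3x_1x_2 + 5x_2^2 - 6x_2 lies in I (it reduces to 0).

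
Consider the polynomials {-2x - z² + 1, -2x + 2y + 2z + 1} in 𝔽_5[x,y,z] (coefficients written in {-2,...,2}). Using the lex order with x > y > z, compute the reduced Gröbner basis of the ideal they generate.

f_1 = -2x - z² + 1, LT = x.
f_2 = -2x + 2y + 2z + 1, LT = x.

S(f_1,f_2): lcm = x. S = y - 2z² + z.
  reduce S modulo (f_1, f_2):
  remainder y - 2z² + z ≠ 0; add g_3 = y - 2z² + z to the basis.

The other S-polynomials (S(f_1,g_3), S(f_2,g_3)) all reduce to 0 modulo the current basis, so we have a Gröbner basis.
Inter-reduce: drop elements whose leading term is divisible by another's, tail-reduce, and make monic.

G = {x - 2z² + 2, y - 2z² + z}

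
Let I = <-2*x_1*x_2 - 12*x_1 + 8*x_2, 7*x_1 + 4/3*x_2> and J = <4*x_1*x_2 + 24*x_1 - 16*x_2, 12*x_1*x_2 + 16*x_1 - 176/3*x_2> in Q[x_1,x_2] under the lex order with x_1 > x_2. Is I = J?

Yes, the ideals are equal.

Since reduced Gröbner bases are canonical representatives of ideals under a given ordering, it suffices to compute and compare them.
Buchberger on the first generating set:
f_1 = -2*x_1*x_2 - 12*x_1 + 8*x_2, LT = x_1*x_2.
f_2 = 7*x_1 + 4/3*x_2, LT = x_1.

S(f_1,f_2): lcm = x_1*x_2. S = 6*x_1 - 4/21*x_2**2 - 4*x_2.
  reduce S modulo (f_1, f_2):
  remainder -4/21*x_2**2 - 36/7*x_2 ≠ 0; add g_3 = -4/21*x_2**2 - 36/7*x_2 to the basis.

The other S-polynomials (S(f_1,g_3), S(f_2,g_3)) all reduce to 0 modulo the current basis, so we have a Gröbner basis.
Inter-reduce: drop elements whose leading term is divisible by another's, tail-reduce, and make monic.
Reduced Gröbner basis: {x_1 + 4/21*x_2, x_2**2 + 27*x_2}.

Buchberger on the second generating set:
h_1 = 4*x_1*x_2 + 24*x_1 - 16*x_2, LT = x_1*x_2.
h_2 = 12*x_1*x_2 + 16*x_1 - 176/3*x_2, LT = x_1*x_2.

S(h_1,h_2): lcm = x_1*x_2. S = 14/3*x_1 + 8/9*x_2.
  reduce S modulo (h_1, h_2):
  remainder 14/3*x_1 + 8/9*x_2 ≠ 0; add k_3 = 14/3*x_1 + 8/9*x_2 to the basis.

S(h_1,k_3): lcm = x_1*x_2. S = 6*x_1 - 4/21*x_2**2 - 4*x_2.
  reduce S modulo (h_1, h_2, k_3):
  remainder -4/21*x_2**2 - 36/7*x_2 ≠ 0; add k_4 = -4/21*x_2**2 - 36/7*x_2 to the basis.

The other S-polynomials (S(h_2,k_3), S(h_1,k_4), S(h_2,k_4), S(k_3,k_4)) all reduce to 0 modulo the current basis, so we have a Gröbner basis.
Inter-reduce: drop elements whose leading term is divisible by another's, tail-reduce, and make monic.
Reduced Gröbner basis: {x_1 + 4/21*x_2, x_2**2 + 27*x_2}.

The two bases agree; hence the ideals are identical.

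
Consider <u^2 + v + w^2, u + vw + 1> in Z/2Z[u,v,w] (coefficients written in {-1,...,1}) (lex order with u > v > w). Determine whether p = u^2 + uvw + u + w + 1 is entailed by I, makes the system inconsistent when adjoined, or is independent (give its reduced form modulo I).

First compute the reduced Gröbner basis of I by Buchberger's algorithm.
f_1 = u^2 + v + w^2, LT = u^2.
f_2 = u + vw + 1, LT = u.

S(f_1,f_2): lcm = u^2. S = uvw + u + v + w^2.
  leading term uvw: subtract (vw)·f_2 from uvw + u + v + w^2 → u + v^2w^2 + vw + v + w^2
  leading term u: subtract (1)·f_2 from u + v^2w^2 + vw + v + w^2 → v^2w^2 + v + w^2 + 1
  leading term v^2w^2: no divisor's leading term divides it; move v^2w^2 to the remainder.
  leading term v: no divisor's leading term divides it; move v to the remainder.
  leading term w^2: no divisor's leading term divides it; move w^2 to the remainder.
  leading term 1: no divisor's leading term divides it; move 1 to the remainder.
  remainder v^2w^2 + v + w^2 + 1 ≠ 0; add h_3 = v^2w^2 + v + w^2 + 1 to the basis.

The other S-polynomials (S(f_1,h_3), S(f_2,h_3)) all reduce to 0 modulo the current basis, so we have a Gröbner basis.
Inter-reduce: drop elements whose leading term is divisible by another's, tail-reduce, and make monic.
Reduced Gröbner basis: {u + vw + 1, v^2w^2 + v + w^2 + 1}.
Label its elements g_1 = u + vw + 1, g_2 = v^2w^2 + v + w^2 + 1.

Reduce p = u^2 + uvw + u + w + 1 modulo G:
  leading term u^2: subtract (u)·g_1 from u^2 + uvw + u + w + 1 → w + 1
  leading term w: no divisor's leading term divides it; move w to the remainder.
  leading term 1: no divisor's leading term divides it; move 1 to the remainder.
  normal form = w + 1.
The normal form is nonzero, so p ∉ I. Since p minus its normal form lies in I, I + (p) = I + (r) where r = w + 1; decide whether this ideal is the whole ring.
Run Buchberger on G together with r (pairs among the g_i already reduce to 0 since G is a Gröbner basis):
g_1 = u + vw + 1, LT = u.
g_2 = v^2w^2 + v + w^2 + 1, LT = v^2w^2.
r = w + 1, LT = w.

S(g_2,r): lcm = v^2w^2. S = v^2w + v + w^2 + 1.
  leading term v^2w: subtract (v^2)·r from v^2w + v + w^2 + 1 → v^2 + v + w^2 + 1
  leading term v^2: no divisor's leading term divides it; move v^2 to the remainder.
  leading term v: no divisor's leading term divides it; move v to the remainder.
  leading term w^2: subtract (w)·r from w^2 + 1 → w + 1
  leading term w: subtract (1)·r from w + 1 → 0
  remainder v^2 + v ≠ 0; add m_4 = v^2 + v to the basis.

The other S-polynomials (S(g_1,g_2), S(g_1,r), S(g_1,m_4), S(g_2,m_4), S(r,m_4)) all reduce to 0 modulo the current basis, so we have a Gröbner basis.
Inter-reduce: drop elements whose leading term is divisible by another's, tail-reduce, and make monic.
Reduced Gröbner basis: {u + v + 1, v^2 + v, w + 1}.
The reduced Gröbner basis of I + (p) is {u + v + 1, v^2 + v, w + 1} ≠ {1}, a proper ideal, so the enlarged system stays consistent: p is independent of I, with normal form w + 1.

u^2 + uvw + u + w + 1 is independent of I; its normal form modulo I is w + 1.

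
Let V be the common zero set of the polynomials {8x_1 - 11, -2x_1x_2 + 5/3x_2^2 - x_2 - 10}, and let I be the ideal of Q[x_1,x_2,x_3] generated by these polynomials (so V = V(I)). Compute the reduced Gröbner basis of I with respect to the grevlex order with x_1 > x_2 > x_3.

G = {x_2^2 - 9/4x_2 - 6, x_1 - 11/8}

Buchberger's algorithm terminates because the ascending chain of leading-term ideals stabilizes.

f_1 = 8x_1 - 11, LT = x_1.
f_2 = -2x_1x_2 + 5/3x_2^2 - x_2 - 10, LT = x_1x_2.

S(f_1,f_2): lcm = x_1x_2. S = 5/6x_2^2 - 15/8x_2 - 5.
  leading term x_2^2: no divisor's leading term divides it; move 5/6x_2^2 to the remainder.
  leading term x_2: no divisor's leading term divides it; move -15/8x_2 to the remainder.
  leading term 1: no divisor's leading term divides it; move -5 to the remainder.
  remainder 5/6x_2^2 - 15/8x_2 - 5 ≠ 0; add g_3 = 5/6x_2^2 - 15/8x_2 - 5 to the basis.

The other S-polynomials (S(f_1,g_3), S(f_2,g_3)) all reduce to 0 modulo the current basis, so we have a Gröbner basis.
Inter-reduce: drop elements whose leading term is divisible by another's, tail-reduce, and make monic.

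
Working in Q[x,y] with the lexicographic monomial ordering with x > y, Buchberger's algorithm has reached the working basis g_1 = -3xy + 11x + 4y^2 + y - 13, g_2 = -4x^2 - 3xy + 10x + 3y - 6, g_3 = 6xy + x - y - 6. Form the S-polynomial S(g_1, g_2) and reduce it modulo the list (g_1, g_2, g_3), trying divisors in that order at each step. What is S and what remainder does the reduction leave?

S(g_1, g_2) = -11/3x^2 - 25/12xy^2 + 13/6xy + 13/3x + 3/4y^2 - 3/2y; remainder on division = -400/27x - 25/9y^3 - 193/54y^2 + 209/54y + 467/27.

lcm(LM(g_1), LM(g_2)) = x^2y.
S = (lcm/LT(g_1))·g_1 − (lcm/LT(g_2))·g_2 = -11/3x^2 - 25/12xy^2 + 13/6xy + 13/3x + 3/4y^2 - 3/2y.
Reduce S modulo (g_1, g_2, g_3) in that order:
  leading term x^2: subtract (11/12)·g_2 from -11/3x^2 - 25/12xy^2 + 13/6xy + 13/3x + 3/4y^2 - 3/2y → -25/12xy^2 + 59/12xy - 29/6x + 3/4y^2 - 17/4y + 11/2
  leading term xy^2: subtract (25/36y)·g_1 from -25/12xy^2 + 59/12xy - 29/6x + 3/4y^2 - 17/4y + 11/2 → -49/18xy - 29/6x - 25/9y^3 + 1/18y^2 + 43/9y + 11/2
  leading term xy: subtract (49/54)·g_1 from -49/18xy - 29/6x - 25/9y^3 + 1/18y^2 + 43/9y + 11/2 → -400/27x - 25/9y^3 - 193/54y^2 + 209/54y + 467/27
  leading term x: no divisor's leading term divides it; move -400/27x to the remainder.
  leading term y^3: no divisor's leading term divides it; move -25/9y^3 to the remainder.
  leading term y^2: no divisor's leading term divides it; move -193/54y^2 to the remainder.
  leading term y: no divisor's leading term divides it; move 209/54y to the remainder.
  leading term 1: no divisor's leading term divides it; move 467/27 to the remainder.
The remainder -400/27x - 25/9y^3 - 193/54y^2 + 209/54y + 467/27 is nonzero, so it would be added as the next basis element.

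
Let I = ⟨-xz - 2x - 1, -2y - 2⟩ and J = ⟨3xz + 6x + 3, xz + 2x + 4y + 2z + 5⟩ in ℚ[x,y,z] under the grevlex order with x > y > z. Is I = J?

Equality of ideals is decidable: compute both reduced Gröbner bases (unique for the ordering) and check whether they agree.
Buchberger on the first generating set:
f_1 = -xz - 2x - 1, LT = xz.
f_2 = -2y - 2, LT = y.

S(f_1,f_2): leading monomials are coprime, so the S-polynomial reduces to 0 (Buchberger's first criterion).
Every S-polynomial of the final basis reduces to 0, so we have a Gröbner basis.
Inter-reduce: drop elements whose leading term is divisible by another's, tail-reduce, and make monic.
Reduced Gröbner basis: {xz + 2x + 1, y + 1}.

Buchberger on the second generating set:
h_1 = 3xz + 6x + 3, LT = xz.
h_2 = xz + 2x + 4y + 2z + 5, LT = xz.

S(h_1,h_2): lcm = xz. S = -4y - 2z - 4.
  leading term y: no divisor's leading term divides it; move -4y to the remainder.
  leading term z: no divisor's leading term divides it; move -2z to the remainder.
  leading term 1: no divisor's leading term divides it; move -4 to the remainder.
  remainder -4y - 2z - 4 ≠ 0; add k_3 = -4y - 2z - 4 to the basis.

S(h_1,k_3): leading monomials are coprime, so the S-polynomial reduces to 0 (Buchberger's first criterion).
S(h_2,k_3): leading monomials are coprime, so the S-polynomial reduces to 0 (Buchberger's first criterion).
Every S-polynomial of the final basis reduces to 0, so we have a Gröbner basis.
Inter-reduce: drop elements whose leading term is divisible by another's, tail-reduce, and make monic.
Reduced Gröbner basis: {xz + 2x + 1, y + ½z + 1}.

The bases are distinct; the ideals are different.
The choice of monomial ordering does not affect the verdict — as long as both bases are computed under the same ordering, their equality decides ideal equality.

No, the ideals differ.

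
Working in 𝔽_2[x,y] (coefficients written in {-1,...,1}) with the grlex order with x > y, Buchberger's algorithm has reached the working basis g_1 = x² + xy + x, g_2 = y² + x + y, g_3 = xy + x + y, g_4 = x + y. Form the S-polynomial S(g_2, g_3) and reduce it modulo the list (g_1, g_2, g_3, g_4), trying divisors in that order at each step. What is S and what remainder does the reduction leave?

S(g_2, g_3) = x² + y²; remainder on division = y.

lcm(LM(g_2), LM(g_3)) = xy².
S = (lcm/LT(g_2))·g_2 − (lcm/LT(g_3))·g_3 = x² + y².
Reduce S modulo (g_1, g_2, g_3, g_4) in that order:
  leading term x²: subtract (1)·g_1 from x² + y² → xy + y² + x
  leading term xy: subtract (1)·g_3 from xy + y² + x → y² + y
  leading term y²: subtract (1)·g_2 from y² + y → x
  leading term x: subtract (1)·g_4 from x → y
  leading term y: no divisor's leading term divides it; move y to the remainder.
The remainder y is nonzero, so it would be added as the next basis element.
This is the inner loop of Buchberger's algorithm — each nonzero remainder becomes a new basis element.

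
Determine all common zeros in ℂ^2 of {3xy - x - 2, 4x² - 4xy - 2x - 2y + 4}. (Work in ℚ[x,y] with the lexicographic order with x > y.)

Compute a lex Gröbner basis by Buchberger's algorithm.
f_1 = 3xy - x - 2, LT = xy.
f_2 = 4x² - 4xy - 2x - 2y + 4, LT = x².

S(f_1,f_2): lcm = x²y. S = -⅓x² + xy² + ½xy - ⅔x + ½y² - y.
  leading term x²: subtract (-1/12)·f_2 from -⅓x² + xy² + ½xy - ⅔x + ½y² - y → xy² + ⅙xy - ⅚x + ½y² - 7/6y + ⅓
  leading term xy²: subtract (⅓y)·f_1 from xy² + ⅙xy - ⅚x + ½y² - 7/6y + ⅓ → ½xy - ⅚x + ½y² - ½y + ⅓
  leading term xy: subtract (⅙)·f_1 from ½xy - ⅚x + ½y² - ½y + ⅓ → -⅔x + ½y² - ½y + ⅔
  leading term x: no divisor's leading term divides it; move -⅔x to the remainder.
  leading term y²: no divisor's leading term divides it; move ½y² to the remainder.
  leading term y: no divisor's leading term divides it; move -½y to the remainder.
  leading term 1: no divisor's leading term divides it; move ⅔ to the remainder.
  remainder -⅔x + ½y² - ½y + ⅔ ≠ 0; add h_3 = -⅔x + ½y² - ½y + ⅔ to the basis.

S(f_1,h_3): lcm = xy. S = -⅓x + ¾y³ - ¾y² + y - ⅔.
  leading term x: subtract (½)·h_3 from -⅓x + ¾y³ - ¾y² + y - ⅔ → ¾y³ - y² + 5/4y - 1
  leading term y³: no divisor's leading term divides it; move ¾y³ to the remainder.
  leading term y²: no divisor's leading term divides it; move -y² to the remainder.
  leading term y: no divisor's leading term divides it; move 5/4y to the remainder.
  leading term 1: no divisor's leading term divides it; move -1 to the remainder.
  remainder ¾y³ - y² + 5/4y - 1 ≠ 0; add h_4 = ¾y³ - y² + 5/4y - 1 to the basis.

S(f_2,h_3): lcm = x². S = ¾xy² - 7/4xy + ½x - ½y + 1.
  leading term xy²: subtract (¼y)·f_1 from ¾xy² - 7/4xy + ½x - ½y + 1 → -3/2xy + ½x + 1
  leading term xy: subtract (-½)·f_1 from -3/2xy + ½x + 1 → 0
  remainder 0.

S(f_1,h_4): lcm = xy³. S = xy² - 5/3xy + 4/3x - ⅔y².
  leading term xy²: subtract (⅓y)·f_1 from xy² - 5/3xy + 4/3x - ⅔y² → -4/3xy + 4/3x - ⅔y² + ⅔y
  leading term xy: subtract (-4/9)·f_1 from -4/3xy + 4/3x - ⅔y² + ⅔y → 8/9x - ⅔y² + ⅔y - 8/9
  leading term x: subtract (-4/3)·h_3 from 8/9x - ⅔y² + ⅔y - 8/9 → 0
  remainder 0.

S(f_2,h_4): leading monomials are coprime, so the S-polynomial reduces to 0 (Buchberger's first criterion).
S(h_3,h_4): leading monomials are coprime, so the S-polynomial reduces to 0 (Buchberger's first criterion).
Every S-polynomial of the final basis reduces to 0, so we have a Gröbner basis.
Inter-reduce: drop elements whose leading term is divisible by another's, tail-reduce, and make monic.
Reduced Gröbner basis: {x - ¾y² + ¾y - 1, y³ - 4/3y² + 5/3y - 4/3}.

A lex Gröbner basis eliminates variables successively. Here y³ - 4/3y² + 5/3y - 4/3 depends only on y, with roots {1, 1/6 - sqrt(47)*I/6, 1/6 + sqrt(47)*I/6}; lifting each root through the earlier basis elements recovers the full solutions.
  y = 1: the earlier basis element becomes x - 1 = 0, giving x = 1 — point (1, 1).
  y = 1/6 - sqrt(47)*I/6: the earlier basis element becomes x + 1/12 - sqrt(47)*I/12 = 0, giving x = -1/12 + sqrt(47)*I/12 — point (-1/12 + sqrt(47)*I/12, 1/6 - sqrt(47)*I/6).
  y = 1/6 + sqrt(47)*I/6: the earlier basis element becomes x + 1/12 + sqrt(47)*I/12 = 0, giving x = -1/12 - sqrt(47)*I/12 — point (-1/12 - sqrt(47)*I/12, 1/6 + sqrt(47)*I/6).
A lex Gröbner basis triangularizes the system, enabling back-substitution.

{(1, 1), (-1/12 + sqrt(47)*I/12, 1/6 - sqrt(47)*I/6), (-1/12 - sqrt(47)*I/12, 1/6 + sqrt(47)*I/6)}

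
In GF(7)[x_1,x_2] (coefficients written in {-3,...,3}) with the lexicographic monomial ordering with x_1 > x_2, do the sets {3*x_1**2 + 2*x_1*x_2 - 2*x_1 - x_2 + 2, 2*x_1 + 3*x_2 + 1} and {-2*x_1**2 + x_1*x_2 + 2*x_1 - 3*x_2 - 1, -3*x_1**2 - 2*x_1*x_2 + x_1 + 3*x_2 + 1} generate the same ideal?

Equality of ideals is decidable: compute both reduced Gröbner bases (unique for the ordering) and check whether they agree.
Buchberger on the first generating set:
f_1 = 3*x_1**2 + 2*x_1*x_2 - 2*x_1 - x_2 + 2, LT = x_1**2.
f_2 = 2*x_1 + 3*x_2 + 1, LT = x_1.

S(f_1,f_2): lcm = x_1**2. S = -2*x_1*x_2 + 2*x_2 + 3.
  reduce S modulo (f_1, f_2):
  remainder 3*x_2**2 + 3*x_2 + 3 ≠ 0; add g_3 = 3*x_2**2 + 3*x_2 + 3 to the basis.

The other S-polynomials (S(f_1,g_3), S(f_2,g_3)) all reduce to 0 modulo the current basis, so we have a Gröbner basis.
Inter-reduce: drop elements whose leading term is divisible by another's, tail-reduce, and make monic.
Reduced Gröbner basis: {x_1 - 2*x_2 - 3, x_2**2 + x_2 + 1}.

Buchberger on the second generating set:
h_1 = -2*x_1**2 + x_1*x_2 + 2*x_1 - 3*x_2 - 1, LT = x_1**2.
h_2 = -3*x_1**2 - 2*x_1*x_2 + x_1 + 3*x_2 + 1, LT = x_1**2.

S(h_1,h_2): lcm = x_1**2. S = -3*x_1 - x_2 + 2.
  reduce S modulo (h_1, h_2):
  remainder -3*x_1 - x_2 + 2 ≠ 0; add k_3 = -3*x_1 - x_2 + 2 to the basis.

S(h_1,k_3): lcm = x_1**2. S = -2*x_1*x_2 + 2*x_1 - 2*x_2 - 3.
  reduce S modulo (h_1, h_2, k_3):
  remainder 3*x_2**2 + 3*x_2 + 3 ≠ 0; add k_4 = 3*x_2**2 + 3*x_2 + 3 to the basis.

The other S-polynomials (S(h_2,k_3), S(h_1,k_4), S(h_2,k_4), S(k_3,k_4)) all reduce to 0 modulo the current basis, so we have a Gröbner basis.
Inter-reduce: drop elements whose leading term is divisible by another's, tail-reduce, and make monic.
Reduced Gröbner basis: {x_1 - 2*x_2 - 3, x_2**2 + x_2 + 1}.

These coincide, so the ideals are equal.

Yes, the ideals are equal.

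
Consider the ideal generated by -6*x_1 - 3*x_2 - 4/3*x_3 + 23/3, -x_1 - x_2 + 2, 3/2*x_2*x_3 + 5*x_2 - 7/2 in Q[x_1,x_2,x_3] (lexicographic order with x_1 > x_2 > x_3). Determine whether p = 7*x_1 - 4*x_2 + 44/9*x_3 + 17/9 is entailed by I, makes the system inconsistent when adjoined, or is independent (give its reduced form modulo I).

First compute the reduced Gröbner basis of I by Buchberger's algorithm.
f_1 = -6*x_1 - 3*x_2 - 4/3*x_3 + 23/3, LT = x_1.
f_2 = -x_1 - x_2 + 2, LT = x_1.
f_3 = 3/2*x_2*x_3 + 5*x_2 - 7/2, LT = x_2*x_3.

S(f_1,f_2): lcm = x_1. S = -1/2*x_2 + 2/9*x_3 + 13/18.
  leading term x_2: no divisor's leading term divides it; move -1/2*x_2 to the remainder.
  leading term x_3: no divisor's leading term divides it; move 2/9*x_3 to the remainder.
  leading term 1: no divisor's leading term divides it; move 13/18 to the remainder.
  remainder -1/2*x_2 + 2/9*x_3 + 13/18 ≠ 0; add h_4 = -1/2*x_2 + 2/9*x_3 + 13/18 to the basis.

S(f_3,h_4): lcm = x_2*x_3. S = 10/3*x_2 + 4/9*x_3**2 + 13/9*x_3 - 7/3.
  leading term x_2: subtract (-20/3)·h_4 from 10/3*x_2 + 4/9*x_3**2 + 13/9*x_3 - 7/3 → 4/9*x_3**2 + 79/27*x_3 + 67/27
  leading term x_3**2: no divisor's leading term divides it; move 4/9*x_3**2 to the remainder.
  leading term x_3: no divisor's leading term divides it; move 79/27*x_3 to the remainder.
  leading term 1: no divisor's leading term divides it; move 67/27 to the remainder.
  remainder 4/9*x_3**2 + 79/27*x_3 + 67/27 ≠ 0; add h_5 = 4/9*x_3**2 + 79/27*x_3 + 67/27 to the basis.

The other S-polynomials (S(f_1,f_3), S(f_2,f_3), S(f_1,h_4), S(f_2,h_4), S(f_1,h_5), S(f_2,h_5), S(f_3,h_5), S(h_4,h_5)) all reduce to 0 modulo the current basis, so we have a Gröbner basis.
Inter-reduce: drop elements whose leading term is divisible by another's, tail-reduce, and make monic.
Reduced Gröbner basis: {x_1 + 4/9*x_3 - 5/9, x_2 - 4/9*x_3 - 13/9, x_3**2 + 79/12*x_3 + 67/12}.
Label its elements g_1 = x_1 + 4/9*x_3 - 5/9, g_2 = x_2 - 4/9*x_3 - 13/9, g_3 = x_3**2 + 79/12*x_3 + 67/12.

Reduce p = 7*x_1 - 4*x_2 + 44/9*x_3 + 17/9 modulo G:
  leading term x_1: subtract (7)·g_1 from 7*x_1 - 4*x_2 + 44/9*x_3 + 17/9 → -4*x_2 + 16/9*x_3 + 52/9
  leading term x_2: subtract (-4)·g_2 from -4*x_2 + 16/9*x_3 + 52/9 → 0
  normal form = 0.
Since the normal form is 0, p ∈ I.

7*x_1 - 4*x_2 + 44/9*x_3 + 17/9 lies in I (it reduces to 0).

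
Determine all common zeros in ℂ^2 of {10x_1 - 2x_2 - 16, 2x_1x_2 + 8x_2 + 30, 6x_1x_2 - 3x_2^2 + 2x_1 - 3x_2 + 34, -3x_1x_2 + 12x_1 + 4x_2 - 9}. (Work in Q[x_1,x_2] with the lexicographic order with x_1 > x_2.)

Compute a lex Gröbner basis by Buchberger's algorithm.
f_1 = 10x_1 - 2x_2 - 16, LT = x_1.
f_2 = 2x_1x_2 + 8x_2 + 30, LT = x_1x_2.
f_3 = 6x_1x_2 + 2x_1 - 3x_2^2 - 3x_2 + 34, LT = x_1x_2.
f_4 = -3x_1x_2 + 12x_1 + 4x_2 - 9, LT = x_1x_2.

S(f_1,f_2): lcm = x_1x_2. S = -1/5x_2^2 - 28/5x_2 - 15.
  leading term x_2^2: no divisor's leading term divides it; move -1/5x_2^2 to the remainder.
  leading term x_2: no divisor's leading term divides it; move -28/5x_2 to the remainder.
  leading term 1: no divisor's leading term divides it; move -15 to the remainder.
  remainder -1/5x_2^2 - 28/5x_2 - 15 ≠ 0; add h_5 = -1/5x_2^2 - 28/5x_2 - 15 to the basis.

S(f_1,f_3): lcm = x_1x_2. S = -1/3x_1 + 3/10x_2^2 - 11/10x_2 - 17/3.
  leading term x_1: subtract (-1/30)·f_1 from -1/3x_1 + 3/10x_2^2 - 11/10x_2 - 17/3 → 3/10x_2^2 - 7/6x_2 - 31/5
  leading term x_2^2: subtract (-3/2)·h_5 from 3/10x_2^2 - 7/6x_2 - 31/5 → -287/30x_2 - 287/10
  leading term x_2: no divisor's leading term divides it; move -287/30x_2 to the remainder.
  leading term 1: no divisor's leading term divides it; move -287/10 to the remainder.
  remainder -287/30x_2 - 287/10 ≠ 0; add h_6 = -287/30x_2 - 287/10 to the basis.

The other S-polynomials (S(f_1,f_4), S(f_2,f_3), S(f_2,f_4), S(f_3,f_4), S(f_1,h_5), S(f_2,h_5), S(f_3,h_5), S(f_4,h_5), S(f_1,h_6), S(f_2,h_6), S(f_3,h_6), S(f_4,h_6), S(h_5,h_6)) all reduce to 0 modulo the current basis, so we have a Gröbner basis.
Inter-reduce: drop elements whose leading term is divisible by another's, tail-reduce, and make monic.
Reduced Gröbner basis: {x_1 - 1, x_2 + 3}.

Since the basis is lex-ordered, x_2 + 3 is univariate in x_2. Its roots are {-3}. Back-substituting each root into the other basis elements fixes the other coordinates.
  x_2 = -3: the earlier basis element becomes x_1 - 1 = 0, giving x_1 = 1 — point (1, -3).
Substituting each solution back into the original system confirms all equations vanish.

{(1, -3)}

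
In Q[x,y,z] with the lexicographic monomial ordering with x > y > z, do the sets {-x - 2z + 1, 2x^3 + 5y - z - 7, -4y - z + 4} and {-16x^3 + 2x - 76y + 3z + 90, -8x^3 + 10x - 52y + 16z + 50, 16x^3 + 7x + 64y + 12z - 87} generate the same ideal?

Since reduced Gröbner bases are canonical representatives of ideals under a given ordering, it suffices to compute and compare them.
Buchberger on the first generating set:
f_1 = -x - 2z + 1, LT = x.
f_2 = 2x^3 + 5y - z - 7, LT = x^3.
f_3 = -4y - z + 4, LT = y.

S(f_1,f_2): lcm = x^3. S = 2x^2z - x^2 - 5/2y + 1/2z + 7/2.
  reduce S modulo (f_1, f_2, f_3):
  remainder 8z^3 - 12z^2 + 57/8z ≠ 0; add g_4 = 8z^3 - 12z^2 + 57/8z to the basis.

The other S-polynomials (S(f_1,f_3), S(f_2,f_3), S(f_1,g_4), S(f_2,g_4), S(f_3,g_4)) all reduce to 0 modulo the current basis, so we have a Gröbner basis.
Inter-reduce: drop elements whose leading term is divisible by another's, tail-reduce, and make monic.
Reduced Gröbner basis: {x + 2z - 1, y + 1/4z - 1, z^3 - 3/2z^2 + 57/64z}.

Buchberger on the second generating set:
h_1 = -16x^3 + 2x - 76y + 3z + 90, LT = x^3.
h_2 = -8x^3 + 10x - 52y + 16z + 50, LT = x^3.
h_3 = 16x^3 + 7x + 64y + 12z - 87, LT = x^3.

S(h_1,h_2): lcm = x^3. S = 9/8x - 7/4y + 29/16z + 5/8.
  reduce S modulo (h_1, h_2, h_3):
  remainder 9/8x - 7/4y + 29/16z + 5/8 ≠ 0; add k_4 = 9/8x - 7/4y + 29/16z + 5/8 to the basis.

S(h_1,h_3): lcm = x^3. S = -9/16x + 3/4y - 15/16z - 3/16.
  reduce S modulo (h_1, h_2, h_3, k_4):
  remainder -1/8y - 1/32z + 1/8 ≠ 0; add k_5 = -1/8y - 1/32z + 1/8 to the basis.

S(h_1,k_4): lcm = x^3. S = 14/9x^2y - 29/18x^2z - 5/9x^2 - 1/8x + 19/4y - 3/16z - 45/8.
  reduce S modulo (h_1, h_2, h_3, k_4, k_5):
  remainder -8z^3 + 12z^2 - 57/8z ≠ 0; add k_6 = -8z^3 + 12z^2 - 57/8z to the basis.

The other S-polynomials (S(h_2,h_3), S(h_2,k_4), S(h_3,k_4), S(h_1,k_5), S(h_2,k_5), S(h_3,k_5), S(k_4,k_5), S(h_1,k_6), S(h_2,k_6), S(h_3,k_6), S(k_4,k_6), S(k_5,k_6)) all reduce to 0 modulo the current basis, so we have a Gröbner basis.
Inter-reduce: drop elements whose leading term is divisible by another's, tail-reduce, and make monic.
Reduced Gröbner basis: {x + 2z - 1, y + 1/4z - 1, z^3 - 3/2z^2 + 57/64z}.

Same reduced basis, so the two generating sets span the same ideal.
The choice of monomial ordering does not affect the verdict — as long as both bases are computed under the same ordering, their equality decides ideal equality.

Yes, the ideals are equal.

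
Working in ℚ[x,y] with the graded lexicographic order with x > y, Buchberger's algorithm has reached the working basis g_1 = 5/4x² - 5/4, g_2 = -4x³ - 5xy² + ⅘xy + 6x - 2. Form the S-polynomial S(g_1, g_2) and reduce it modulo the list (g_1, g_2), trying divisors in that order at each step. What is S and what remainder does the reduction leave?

S(g_1, g_2) = -5/4xy² + ⅕xy + ½x - ½; remainder on division = -5/4xy² + ⅕xy + ½x - ½.

lcm(LM(g_1), LM(g_2)) = x³.
S = (lcm/LT(g_1))·g_1 − (lcm/LT(g_2))·g_2 = -5/4xy² + ⅕xy + ½x - ½.
Reduce S modulo (g_1, g_2) in that order:
  leading term xy²: no divisor's leading term divides it; move -5/4xy² to the remainder.
  leading term xy: no divisor's leading term divides it; move ⅕xy to the remainder.
  leading term x: no divisor's leading term divides it; move ½x to the remainder.
  leading term 1: no divisor's leading term divides it; move -½ to the remainder.
The remainder -5/4xy² + ⅕xy + ½x - ½ is nonzero, so it would be added as the next basis element.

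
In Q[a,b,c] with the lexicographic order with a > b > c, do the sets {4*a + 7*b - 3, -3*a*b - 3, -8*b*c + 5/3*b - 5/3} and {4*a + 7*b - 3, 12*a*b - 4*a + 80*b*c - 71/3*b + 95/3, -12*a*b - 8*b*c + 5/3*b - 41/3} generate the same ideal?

Yes, the ideals are equal.

Two ideals are equal iff their reduced Gröbner bases coincide (the reduced basis is unique for a fixed ordering).
Buchberger on the first generating set:
f_1 = 4*a + 7*b - 3, LT = a.
f_2 = -3*a*b - 3, LT = a*b.
f_3 = -8*b*c + 5/3*b - 5/3, LT = b*c.

S(f_1,f_2): lcm = a*b. S = 7/4*b**2 - 3/4*b - 1.
  reduce S modulo (f_1, f_2, f_3):
  remainder 7/4*b**2 - 3/4*b - 1 ≠ 0; add g_4 = 7/4*b**2 - 3/4*b - 1 to the basis.

S(f_2,f_3): lcm = a*b*c. S = 5/24*a*b - 5/24*a + c.
  reduce S modulo (f_1, f_2, f_3, g_4):
  remainder 35/96*b + c - 35/96 ≠ 0; add g_5 = 35/96*b + c - 35/96 to the basis.

S(f_3,g_5): lcm = b*c. S = -5/24*b - 96/35*c**2 + c + 5/24.
  reduce S modulo (f_1, f_2, f_3, g_4, g_5):
  remainder -96/35*c**2 + 11/7*c ≠ 0; add g_6 = -96/35*c**2 + 11/7*c to the basis.

The other S-polynomials (S(f_1,f_3), S(f_1,g_4), S(f_2,g_4), S(f_3,g_4), S(f_1,g_5), S(f_2,g_5), S(g_4,g_5), S(f_1,g_6), S(f_2,g_6), S(f_3,g_6), S(g_4,g_6), S(g_5,g_6)) all reduce to 0 modulo the current basis, so we have a Gröbner basis.
Inter-reduce: drop elements whose leading term is divisible by another's, tail-reduce, and make monic.
Reduced Gröbner basis: {a - 24/5*c + 1, b + 96/35*c - 1, c**2 - 55/96*c}.

Buchberger on the second generating set:
h_1 = 4*a + 7*b - 3, LT = a.
h_2 = 12*a*b - 4*a + 80*b*c - 71/3*b + 95/3, LT = a*b.
h_3 = -12*a*b - 8*b*c + 5/3*b - 41/3, LT = a*b.

S(h_1,h_2): lcm = a*b. S = 1/3*a + 7/4*b**2 - 20/3*b*c + 11/9*b - 95/36.
  reduce S modulo (h_1, h_2, h_3):
  remainder 7/4*b**2 - 20/3*b*c + 23/36*b - 43/18 ≠ 0; add k_4 = 7/4*b**2 - 20/3*b*c + 23/36*b - 43/18 to the basis.

S(h_1,h_3): lcm = a*b. S = 7/4*b**2 - 2/3*b*c - 11/18*b - 41/36.
  reduce S modulo (h_1, h_2, h_3, k_4):
  remainder 6*b*c - 5/4*b + 5/4 ≠ 0; add k_5 = 6*b*c - 5/4*b + 5/4 to the basis.

S(h_3,k_4): lcm = a*b**2. S = 80/21*a*b*c - 23/63*a*b + 86/63*a + 2/3*b**2*c - 5/36*b**2 + 41/36*b.
  reduce S modulo (h_1, h_2, h_3, k_4, k_5):
  remainder -5/4*b - 24/7*c + 5/4 ≠ 0; add k_6 = -5/4*b - 24/7*c + 5/4 to the basis.

S(k_5,k_6): lcm = b*c. S = -5/24*b - 96/35*c**2 + c + 5/24.
  reduce S modulo (h_1, h_2, h_3, k_4, k_5, k_6):
  remainder -96/35*c**2 + 11/7*c ≠ 0; add k_7 = -96/35*c**2 + 11/7*c to the basis.

The other S-polynomials (S(h_2,h_3), S(h_1,k_4), S(h_2,k_4), S(h_1,k_5), S(h_2,k_5), S(h_3,k_5), S(k_4,k_5), S(h_1,k_6), S(h_2,k_6), S(h_3,k_6), S(k_4,k_6), S(h_1,k_7), S(h_2,k_7), S(h_3,k_7), S(k_4,k_7), S(k_5,k_7), S(k_6,k_7)) all reduce to 0 modulo the current basis, so we have a Gröbner basis.
Inter-reduce: drop elements whose leading term is divisible by another's, tail-reduce, and make monic.
Reduced Gröbner basis: {a - 24/5*c + 1, b + 96/35*c - 1, c**2 - 55/96*c}.

Same reduced basis, so the two generating sets span the same ideal.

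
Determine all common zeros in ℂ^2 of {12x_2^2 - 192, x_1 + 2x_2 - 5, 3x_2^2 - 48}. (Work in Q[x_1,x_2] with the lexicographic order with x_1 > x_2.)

Compute a lex Gröbner basis by Buchberger's algorithm.
f_1 = 12x_2^2 - 192, LT = x_2^2.
f_2 = x_1 + 2x_2 - 5, LT = x_1.
f_3 = 3x_2^2 - 48, LT = x_2^2.

The S-polynomials (S(f_1,f_2), S(f_1,f_3), S(f_2,f_3)) all reduce to 0 modulo the current basis, so we have a Gröbner basis.
Inter-reduce: drop elements whose leading term is divisible by another's, tail-reduce, and make monic.
Reduced Gröbner basis: {x_1 + 2x_2 - 5, x_2^2 - 16}.

The lex basis is triangular: the last element involves only x_2. Solving x_2^2 - 16 = 0 gives x_2 ∈ {-4, 4}; substituting each value into the earlier elements determines the remaining variables.
  x_2 = -4: the earlier basis element becomes x_1 - 13 = 0, giving x_1 = 13 — point (13, -4).
  x_2 = 4: the earlier basis element becomes x_1 + 3 = 0, giving x_1 = -3 — point (-3, 4).

{(13, -4), (-3, 4)}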